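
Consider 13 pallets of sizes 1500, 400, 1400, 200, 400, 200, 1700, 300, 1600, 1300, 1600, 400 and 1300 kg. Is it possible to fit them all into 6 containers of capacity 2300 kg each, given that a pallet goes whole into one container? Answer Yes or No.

No

Total = 12300 kg; ⌈12300/2300⌉ = 6.
7 pallets each exceed half the capacity and cannot share a container, forcing at least 7 containers.
At least 7 containers are required, but only 6 are allowed.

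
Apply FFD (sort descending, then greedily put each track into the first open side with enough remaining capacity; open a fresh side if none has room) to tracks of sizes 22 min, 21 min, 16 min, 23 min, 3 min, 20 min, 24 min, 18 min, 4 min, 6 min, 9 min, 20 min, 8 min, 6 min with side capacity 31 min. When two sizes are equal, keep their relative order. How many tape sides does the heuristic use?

8

Sorted descending: 24, 23, 22, 21, 20, 20, 18, 16, 9, 8, 6, 6, 4, 3.
  24 → side 1 (new)  [load 24/31]
  23 → side 2 (new)  [load 23/31]
  22 → side 3 (new)  [load 22/31]
  21 → side 4 (new)  [load 21/31]
  20 → side 5 (new)  [load 20/31]
  20 → side 6 (new)  [load 20/31]
  18 → side 7 (new)  [load 18/31]
  16 → side 8 (new)  [load 16/31]
  9 → side 3  [load 31/31]
  8 → side 2  [load 31/31]
  6 → side 1  [load 30/31]
  6 → side 4  [load 27/31]
  4 → side 4  [load 31/31]
  3 → side 5  [load 23/31]
8 tape sides opened.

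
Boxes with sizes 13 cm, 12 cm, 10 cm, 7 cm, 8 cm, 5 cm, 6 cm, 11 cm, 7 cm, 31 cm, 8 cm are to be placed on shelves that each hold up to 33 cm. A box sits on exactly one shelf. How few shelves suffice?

4

Total = 31 + 13 + 12 + 11 + 10 + 8 + 8 + 7 + 7 + 6 + 5 = 118 cm.
Lower bound: ⌈118/33⌉ = 4 shelves.
A packing using 4 shelves:
  shelf 1: 31 = 31
  shelf 2: 13 + 12 + 8 = 33
  shelf 3: 11 + 10 + 8 = 29
  shelf 4: 7 + 7 + 6 + 5 = 25
This matches the lower bound, so 4 is optimal.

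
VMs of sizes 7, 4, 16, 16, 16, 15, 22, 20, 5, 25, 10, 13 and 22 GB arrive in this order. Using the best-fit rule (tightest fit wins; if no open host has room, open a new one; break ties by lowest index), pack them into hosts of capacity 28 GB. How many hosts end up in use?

8

  7 → host 1 (new)  [load 7/28]
  4 → host 1  [load 11/28]
  16 → host 1  [load 27/28]
  16 → host 2 (new)  [load 16/28]
  16 → host 3 (new)  [load 16/28]
  15 → host 4 (new)  [load 15/28]
  22 → host 5 (new)  [load 22/28]
  20 → host 6 (new)  [load 20/28]
  5 → host 5  [load 27/28]
  25 → host 7 (new)  [load 25/28]
  10 → host 2  [load 26/28]
  13 → host 4  [load 28/28]
  22 → host 8 (new)  [load 22/28]
8 hosts opened.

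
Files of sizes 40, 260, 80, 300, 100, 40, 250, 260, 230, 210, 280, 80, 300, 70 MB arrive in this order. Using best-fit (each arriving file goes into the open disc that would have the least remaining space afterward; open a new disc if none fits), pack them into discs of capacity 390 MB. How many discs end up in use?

8

  40 → disc 1 (new)  [load 40/390]
  260 → disc 1  [load 300/390]
  80 → disc 1  [load 380/390]
  300 → disc 2 (new)  [load 300/390]
  100 → disc 3 (new)  [load 100/390]
  40 → disc 2  [load 340/390]
  250 → disc 3  [load 350/390]
  260 → disc 4 (new)  [load 260/390]
  230 → disc 5 (new)  [load 230/390]
  210 → disc 6 (new)  [load 210/390]
  280 → disc 7 (new)  [load 280/390]
  80 → disc 7  [load 360/390]
  300 → disc 8 (new)  [load 300/390]
  70 → disc 8  [load 370/390]
8 discs opened.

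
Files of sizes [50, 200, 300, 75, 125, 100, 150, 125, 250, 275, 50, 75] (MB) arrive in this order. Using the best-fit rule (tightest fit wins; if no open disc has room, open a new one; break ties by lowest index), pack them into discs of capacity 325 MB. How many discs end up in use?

  50 → disc 1 (new)  [load 50/325]
  200 → disc 1  [load 250/325]
  300 → disc 2 (new)  [load 300/325]
  75 → disc 1  [load 325/325]
  125 → disc 3 (new)  [load 125/325]
  100 → disc 3  [load 225/325]
  150 → disc 4 (new)  [load 150/325]
  125 → disc 4  [load 275/325]
  250 → disc 5 (new)  [load 250/325]
  275 → disc 6 (new)  [load 275/325]
  50 → disc 4  [load 325/325]
  75 → disc 5  [load 325/325]
6 discs opened.

6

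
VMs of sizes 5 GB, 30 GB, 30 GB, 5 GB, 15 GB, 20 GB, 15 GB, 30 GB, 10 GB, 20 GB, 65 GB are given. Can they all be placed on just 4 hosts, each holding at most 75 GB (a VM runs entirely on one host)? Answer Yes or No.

Yes

A valid assignment using 4 hosts:
  host 1: 65 + 10 = 75
  host 2: 30 + 30 + 15 = 75
  host 3: 30 + 20 + 20 + 5 = 75
  host 4: 15 + 5 = 20
Every load is within 75 GB, so 4 hosts suffice.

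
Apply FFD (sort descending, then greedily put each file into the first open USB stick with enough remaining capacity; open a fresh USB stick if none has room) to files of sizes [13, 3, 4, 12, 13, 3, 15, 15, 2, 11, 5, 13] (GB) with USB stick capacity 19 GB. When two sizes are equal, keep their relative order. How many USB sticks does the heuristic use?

Sorted descending: 15, 15, 13, 13, 13, 12, 11, 5, 4, 3, 3, 2.
  15 → USB stick 1 (new)  [load 15/19]
  15 → USB stick 2 (new)  [load 15/19]
  13 → USB stick 3 (new)  [load 13/19]
  13 → USB stick 4 (new)  [load 13/19]
  13 → USB stick 5 (new)  [load 13/19]
  12 → USB stick 6 (new)  [load 12/19]
  11 → USB stick 7 (new)  [load 11/19]
  5 → USB stick 3  [load 18/19]
  4 → USB stick 1  [load 19/19]
  3 → USB stick 2  [load 18/19]
  3 → USB stick 4  [load 16/19]
  2 → USB stick 4  [load 18/19]
7 USB sticks opened.

7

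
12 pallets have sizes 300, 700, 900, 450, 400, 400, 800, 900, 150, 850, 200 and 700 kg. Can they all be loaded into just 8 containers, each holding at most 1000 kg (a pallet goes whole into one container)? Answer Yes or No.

A valid assignment using 8 containers:
  container 1: 900 = 900
  container 2: 900 = 900
  container 3: 850 + 150 = 1000
  container 4: 800 + 200 = 1000
  container 5: 700 + 300 = 1000
  container 6: 700 = 700
  container 7: 450 + 400 = 850
  container 8: 400 = 400
Every load is within 1000 kg, so 8 containers suffice.

Yes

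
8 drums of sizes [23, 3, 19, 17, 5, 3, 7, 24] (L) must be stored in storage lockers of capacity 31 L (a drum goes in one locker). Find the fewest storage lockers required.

Total = 24 + 23 + 19 + 17 + 7 + 5 + 3 + 3 = 101 L.
Lower bound: ⌈101/31⌉ = 4 storage lockers.
A packing using 4 storage lockers:
  locker 1: 24 + 7 = 31
  locker 2: 23 + 5 + 3 = 31
  locker 3: 19 + 3 = 22
  locker 4: 17 = 17
This matches the lower bound, so 4 is optimal.

4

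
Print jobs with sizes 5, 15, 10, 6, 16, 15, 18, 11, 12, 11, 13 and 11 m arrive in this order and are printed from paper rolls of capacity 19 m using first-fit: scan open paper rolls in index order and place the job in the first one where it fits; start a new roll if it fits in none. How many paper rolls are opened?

10

  5 → roll 1 (new)  [load 5/19]
  15 → roll 2 (new)  [load 15/19]
  10 → roll 1  [load 15/19]
  6 → roll 3 (new)  [load 6/19]
  16 → roll 4 (new)  [load 16/19]
  15 → roll 5 (new)  [load 15/19]
  18 → roll 6 (new)  [load 18/19]
  11 → roll 3  [load 17/19]
  12 → roll 7 (new)  [load 12/19]
  11 → roll 8 (new)  [load 11/19]
  13 → roll 9 (new)  [load 13/19]
  11 → roll 10 (new)  [load 11/19]
10 paper rolls opened.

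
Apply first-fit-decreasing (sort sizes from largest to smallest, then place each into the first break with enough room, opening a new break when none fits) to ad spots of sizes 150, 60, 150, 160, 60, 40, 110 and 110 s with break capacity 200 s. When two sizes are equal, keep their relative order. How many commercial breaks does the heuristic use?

Sorted descending: 160, 150, 150, 110, 110, 60, 60, 40.
  160 → break 1 (new)  [load 160/200]
  150 → break 2 (new)  [load 150/200]
  150 → break 3 (new)  [load 150/200]
  110 → break 4 (new)  [load 110/200]
  110 → break 5 (new)  [load 110/200]
  60 → break 4  [load 170/200]
  60 → break 5  [load 170/200]
  40 → break 1  [load 200/200]
5 commercial breaks opened.

5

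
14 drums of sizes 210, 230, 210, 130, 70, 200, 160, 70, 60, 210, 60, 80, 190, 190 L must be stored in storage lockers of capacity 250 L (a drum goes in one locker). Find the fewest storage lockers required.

Total = 230 + 210 + 210 + 210 + 200 + 190 + 190 + 160 + 130 + 80 + 70 + 70 + 60 + 60 = 2070 L.
Lower bound: ⌈2070/250⌉ = 9 storage lockers.
A packing using 10 storage lockers:
  locker 1: 230 = 230
  locker 2: 210 = 210
  locker 3: 210 = 210
  locker 4: 210 = 210
  locker 5: 200 = 200
  locker 6: 190 + 60 = 250
  locker 7: 190 + 60 = 250
  locker 8: 160 + 80 = 240
  locker 9: 130 + 70 = 200
  locker 10: 70 = 70
No arrangement into 9 storage lockers stays within capacity, so 10 is optimal.

10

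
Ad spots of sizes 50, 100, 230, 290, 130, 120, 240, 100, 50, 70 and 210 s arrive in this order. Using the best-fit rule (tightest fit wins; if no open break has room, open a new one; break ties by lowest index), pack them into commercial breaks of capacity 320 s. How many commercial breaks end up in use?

  50 → break 1 (new)  [load 50/320]
  100 → break 1  [load 150/320]
  230 → break 2 (new)  [load 230/320]
  290 → break 3 (new)  [load 290/320]
  130 → break 1  [load 280/320]
  120 → break 4 (new)  [load 120/320]
  240 → break 5 (new)  [load 240/320]
  100 → break 4  [load 220/320]
  50 → break 5  [load 290/320]
  70 → break 2  [load 300/320]
  210 → break 6 (new)  [load 210/320]
6 commercial breaks opened.

6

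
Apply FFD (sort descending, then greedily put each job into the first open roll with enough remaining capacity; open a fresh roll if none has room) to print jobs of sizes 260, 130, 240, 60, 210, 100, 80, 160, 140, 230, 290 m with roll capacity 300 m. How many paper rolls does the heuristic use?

7

Sorted descending: 290, 260, 240, 230, 210, 160, 140, 130, 100, 80, 60.
  290 → roll 1 (new)  [load 290/300]
  260 → roll 2 (new)  [load 260/300]
  240 → roll 3 (new)  [load 240/300]
  230 → roll 4 (new)  [load 230/300]
  210 → roll 5 (new)  [load 210/300]
  160 → roll 6 (new)  [load 160/300]
  140 → roll 6  [load 300/300]
  130 → roll 7 (new)  [load 130/300]
  100 → roll 7  [load 230/300]
  80 → roll 5  [load 290/300]
  60 → roll 3  [load 300/300]
7 paper rolls opened.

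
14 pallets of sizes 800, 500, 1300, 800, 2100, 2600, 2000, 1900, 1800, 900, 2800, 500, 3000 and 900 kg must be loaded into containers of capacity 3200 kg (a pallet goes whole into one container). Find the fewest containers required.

8

Total = 3000 + 2800 + 2600 + 2100 + 2000 + 1900 + 1800 + 1300 + 900 + 900 + 800 + 800 + 500 + 500 = 21900 kg.
Lower bound: ⌈21900/3200⌉ = 7 containers.
A packing using 8 containers:
  container 1: 3000 = 3000
  container 2: 2800 = 2800
  container 3: 2600 + 500 = 3100
  container 4: 2100 + 900 = 3000
  container 5: 2000 + 900 = 2900
  container 6: 1900 + 1300 = 3200
  container 7: 1800 + 800 + 500 = 3100
  container 8: 800 = 800
No arrangement into 7 containers stays within capacity, so 8 is optimal.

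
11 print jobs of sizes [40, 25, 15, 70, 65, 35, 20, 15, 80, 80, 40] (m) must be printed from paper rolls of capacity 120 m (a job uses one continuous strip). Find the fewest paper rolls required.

5

Total = 80 + 80 + 70 + 65 + 40 + 40 + 35 + 25 + 20 + 15 + 15 = 485 m.
Lower bound: ⌈485/120⌉ = 5 paper rolls.
A packing using 5 paper rolls:
  roll 1: 80 + 40 = 120
  roll 2: 80 + 40 = 120
  roll 3: 70 + 35 + 15 = 120
  roll 4: 65 + 25 + 20 = 110
  roll 5: 15 = 15
This matches the lower bound, so 5 is optimal.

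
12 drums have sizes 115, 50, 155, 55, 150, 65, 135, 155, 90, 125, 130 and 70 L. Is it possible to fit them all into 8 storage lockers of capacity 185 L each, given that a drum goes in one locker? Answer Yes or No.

A valid assignment using 8 storage lockers:
  locker 1: 155 = 155
  locker 2: 155 = 155
  locker 3: 150 = 150
  locker 4: 135 + 50 = 185
  locker 5: 130 + 55 = 185
  locker 6: 125 = 125
  locker 7: 115 + 70 = 185
  locker 8: 90 + 65 = 155
Every load is within 185 L, so 8 storage lockers suffice.

Yes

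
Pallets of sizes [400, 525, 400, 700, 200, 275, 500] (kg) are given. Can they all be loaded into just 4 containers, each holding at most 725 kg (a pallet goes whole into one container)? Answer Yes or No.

Total = 3000 kg; ⌈3000/725⌉ = 5.
At least 5 containers are required, but only 4 are allowed.

No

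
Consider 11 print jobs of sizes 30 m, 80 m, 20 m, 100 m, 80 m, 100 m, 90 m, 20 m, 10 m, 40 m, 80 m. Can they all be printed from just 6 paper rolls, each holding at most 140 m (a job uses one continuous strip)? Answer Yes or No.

Yes

A valid assignment using 6 paper rolls:
  roll 1: 100 + 40 = 140
  roll 2: 100 + 30 + 10 = 140
  roll 3: 90 + 20 + 20 = 130
  roll 4: 80 = 80
  roll 5: 80 = 80
  roll 6: 80 = 80
Every load is within 140 m, so 6 paper rolls suffice.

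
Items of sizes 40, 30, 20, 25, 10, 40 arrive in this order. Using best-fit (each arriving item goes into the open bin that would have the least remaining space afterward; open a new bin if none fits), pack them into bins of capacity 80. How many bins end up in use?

  40 → bin 1 (new)  [load 40/80]
  30 → bin 1  [load 70/80]
  20 → bin 2 (new)  [load 20/80]
  25 → bin 2  [load 45/80]
  10 → bin 1  [load 80/80]
  40 → bin 3 (new)  [load 40/80]
3 bins opened.

3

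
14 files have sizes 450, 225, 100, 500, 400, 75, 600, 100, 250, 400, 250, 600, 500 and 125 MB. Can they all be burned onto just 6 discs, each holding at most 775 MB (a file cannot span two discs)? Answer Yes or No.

Total = 4575 MB; ⌈4575/775⌉ = 6.
7 files each exceed half the capacity and cannot share a disc, forcing at least 7 discs.
At least 7 discs are required, but only 6 are allowed.

No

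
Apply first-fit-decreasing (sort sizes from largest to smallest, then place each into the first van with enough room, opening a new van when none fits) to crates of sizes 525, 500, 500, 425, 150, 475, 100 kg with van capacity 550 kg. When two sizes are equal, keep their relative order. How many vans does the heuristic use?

Sorted descending: 525, 500, 500, 475, 425, 150, 100.
  525 → van 1 (new)  [load 525/550]
  500 → van 2 (new)  [load 500/550]
  500 → van 3 (new)  [load 500/550]
  475 → van 4 (new)  [load 475/550]
  425 → van 5 (new)  [load 425/550]
  150 → van 6 (new)  [load 150/550]
  100 → van 5  [load 525/550]
6 vans opened.

6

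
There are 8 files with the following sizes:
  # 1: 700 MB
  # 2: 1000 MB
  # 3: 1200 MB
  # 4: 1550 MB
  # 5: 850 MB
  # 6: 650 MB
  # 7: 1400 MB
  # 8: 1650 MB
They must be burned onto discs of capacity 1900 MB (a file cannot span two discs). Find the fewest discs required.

Total = 1650 + 1550 + 1400 + 1200 + 1000 + 850 + 700 + 650 = 9000 MB.
Lower bound: ⌈9000/1900⌉ = 5 discs.
A packing using 6 discs:
  disc 1: 1650 = 1650
  disc 2: 1550 = 1550
  disc 3: 1400 = 1400
  disc 4: 1200 + 700 = 1900
  disc 5: 1000 + 850 = 1850
  disc 6: 650 = 650
No arrangement into 5 discs stays within capacity, so 6 is optimal.

6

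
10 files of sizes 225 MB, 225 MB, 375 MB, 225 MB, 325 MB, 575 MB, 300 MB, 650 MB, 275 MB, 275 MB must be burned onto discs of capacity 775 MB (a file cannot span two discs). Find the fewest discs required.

5

Total = 650 + 575 + 375 + 325 + 300 + 275 + 275 + 225 + 225 + 225 = 3450 MB.
Lower bound: ⌈3450/775⌉ = 5 discs.
A packing using 5 discs:
  disc 1: 650 = 650
  disc 2: 575 = 575
  disc 3: 375 + 325 = 700
  disc 4: 300 + 225 + 225 = 750
  disc 5: 275 + 275 + 225 = 775
This matches the lower bound, so 5 is optimal.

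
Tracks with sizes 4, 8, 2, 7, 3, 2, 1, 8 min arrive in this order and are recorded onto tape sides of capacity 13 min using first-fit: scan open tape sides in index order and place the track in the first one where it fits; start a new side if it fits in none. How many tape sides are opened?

3

  4 → side 1 (new)  [load 4/13]
  8 → side 1  [load 12/13]
  2 → side 2 (new)  [load 2/13]
  7 → side 2  [load 9/13]
  3 → side 2  [load 12/13]
  2 → side 3 (new)  [load 2/13]
  1 → side 1  [load 13/13]
  8 → side 3  [load 10/13]
3 tape sides opened.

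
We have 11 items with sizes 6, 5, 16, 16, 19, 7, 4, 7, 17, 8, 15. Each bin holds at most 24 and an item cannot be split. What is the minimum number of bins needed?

6

Total = 19 + 17 + 16 + 16 + 15 + 8 + 7 + 7 + 6 + 5 + 4 = 120.
Lower bound: ⌈120/24⌉ = 5 bins.
A packing using 6 bins:
  bin 1: 19 + 5 = 24
  bin 2: 17 + 7 = 24
  bin 3: 16 + 8 = 24
  bin 4: 16 + 7 = 23
  bin 5: 15 + 6 = 21
  bin 6: 4 = 4
No arrangement into 5 bins stays within capacity, so 6 is optimal.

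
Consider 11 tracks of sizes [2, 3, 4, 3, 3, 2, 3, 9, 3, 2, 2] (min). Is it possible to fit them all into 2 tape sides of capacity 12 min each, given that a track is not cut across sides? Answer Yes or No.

Total = 36 min; ⌈36/12⌉ = 3.
At least 3 tape sides are required, but only 2 are allowed.

No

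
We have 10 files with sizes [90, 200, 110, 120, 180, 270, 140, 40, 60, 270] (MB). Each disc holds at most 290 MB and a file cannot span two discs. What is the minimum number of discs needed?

Total = 270 + 270 + 200 + 180 + 140 + 120 + 110 + 90 + 60 + 40 = 1480 MB.
Lower bound: ⌈1480/290⌉ = 6 discs.
A packing using 6 discs:
  disc 1: 270 = 270
  disc 2: 270 = 270
  disc 3: 200 + 90 = 290
  disc 4: 180 + 110 = 290
  disc 5: 140 + 120 = 260
  disc 6: 60 + 40 = 100
This matches the lower bound, so 6 is optimal.

6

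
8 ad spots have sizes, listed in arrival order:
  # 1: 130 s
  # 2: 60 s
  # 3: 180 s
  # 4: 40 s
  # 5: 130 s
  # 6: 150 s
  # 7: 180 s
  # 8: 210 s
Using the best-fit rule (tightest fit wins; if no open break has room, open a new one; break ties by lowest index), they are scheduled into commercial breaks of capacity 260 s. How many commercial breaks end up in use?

  130 → break 1 (new)  [load 130/260]
  60 → break 1  [load 190/260]
  180 → break 2 (new)  [load 180/260]
  40 → break 1  [load 230/260]
  130 → break 3 (new)  [load 130/260]
  150 → break 4 (new)  [load 150/260]
  180 → break 5 (new)  [load 180/260]
  210 → break 6 (new)  [load 210/260]
6 commercial breaks opened.

6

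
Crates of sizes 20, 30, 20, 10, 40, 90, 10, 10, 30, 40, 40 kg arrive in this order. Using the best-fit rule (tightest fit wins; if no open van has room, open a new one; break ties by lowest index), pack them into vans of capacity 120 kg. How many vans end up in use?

3

  20 → van 1 (new)  [load 20/120]
  30 → van 1  [load 50/120]
  20 → van 1  [load 70/120]
  10 → van 1  [load 80/120]
  40 → van 1  [load 120/120]
  90 → van 2 (new)  [load 90/120]
  10 → van 2  [load 100/120]
  10 → van 2  [load 110/120]
  30 → van 3 (new)  [load 30/120]
  40 → van 3  [load 70/120]
  40 → van 3  [load 110/120]
3 vans opened.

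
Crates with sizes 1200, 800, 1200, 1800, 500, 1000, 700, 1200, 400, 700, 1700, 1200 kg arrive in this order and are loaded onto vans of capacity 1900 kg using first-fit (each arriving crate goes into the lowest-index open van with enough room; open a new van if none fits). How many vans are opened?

  1200 → van 1 (new)  [load 1200/1900]
  800 → van 2 (new)  [load 800/1900]
  1200 → van 3 (new)  [load 1200/1900]
  1800 → van 4 (new)  [load 1800/1900]
  500 → van 1  [load 1700/1900]
  1000 → van 2  [load 1800/1900]
  700 → van 3  [load 1900/1900]
  1200 → van 5 (new)  [load 1200/1900]
  400 → van 5  [load 1600/1900]
  700 → van 6 (new)  [load 700/1900]
  1700 → van 7 (new)  [load 1700/1900]
  1200 → van 6  [load 1900/1900]
7 vans opened.

7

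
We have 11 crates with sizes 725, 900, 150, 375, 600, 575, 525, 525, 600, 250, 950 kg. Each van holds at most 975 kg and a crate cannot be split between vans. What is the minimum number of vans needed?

8

Total = 950 + 900 + 725 + 600 + 600 + 575 + 525 + 525 + 375 + 250 + 150 = 6175 kg.
Lower bound: ⌈6175/975⌉ = 7 vans.
Also, 8 crates each exceed 975/2 kg, and no two of those can share a van, so at least 8 vans are needed.
A packing using 8 vans:
  van 1: 950 = 950
  van 2: 900 = 900
  van 3: 725 + 250 = 975
  van 4: 600 + 375 = 975
  van 5: 600 + 150 = 750
  van 6: 575 = 575
  van 7: 525 = 525
  van 8: 525 = 525
This matches the lower bound, so 8 is optimal.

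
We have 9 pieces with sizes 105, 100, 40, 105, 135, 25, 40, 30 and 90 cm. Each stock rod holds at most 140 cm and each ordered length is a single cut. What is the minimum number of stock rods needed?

Total = 135 + 105 + 105 + 100 + 90 + 40 + 40 + 30 + 25 = 670 cm.
Lower bound: ⌈670/140⌉ = 5 stock rods.
A packing using 5 stock rods:
  stock rod 1: 135 = 135
  stock rod 2: 105 + 30 = 135
  stock rod 3: 105 + 25 = 130
  stock rod 4: 100 + 40 = 140
  stock rod 5: 90 + 40 = 130
This matches the lower bound, so 5 is optimal.

5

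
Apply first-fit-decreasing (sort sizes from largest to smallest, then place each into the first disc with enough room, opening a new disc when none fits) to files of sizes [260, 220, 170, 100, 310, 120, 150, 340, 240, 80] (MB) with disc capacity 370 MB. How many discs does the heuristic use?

6

Sorted descending: 340, 310, 260, 240, 220, 170, 150, 120, 100, 80.
  340 → disc 1 (new)  [load 340/370]
  310 → disc 2 (new)  [load 310/370]
  260 → disc 3 (new)  [load 260/370]
  240 → disc 4 (new)  [load 240/370]
  220 → disc 5 (new)  [load 220/370]
  170 → disc 6 (new)  [load 170/370]
  150 → disc 5  [load 370/370]
  120 → disc 4  [load 360/370]
  100 → disc 3  [load 360/370]
  80 → disc 6  [load 250/370]
6 discs opened.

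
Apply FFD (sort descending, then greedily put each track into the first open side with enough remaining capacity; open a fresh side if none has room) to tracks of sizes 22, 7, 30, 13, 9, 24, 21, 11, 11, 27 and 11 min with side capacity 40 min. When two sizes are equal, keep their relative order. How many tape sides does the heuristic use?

Sorted descending: 30, 27, 24, 22, 21, 13, 11, 11, 11, 9, 7.
  30 → side 1 (new)  [load 30/40]
  27 → side 2 (new)  [load 27/40]
  24 → side 3 (new)  [load 24/40]
  22 → side 4 (new)  [load 22/40]
  21 → side 5 (new)  [load 21/40]
  13 → side 2  [load 40/40]
  11 → side 3  [load 35/40]
  11 → side 4  [load 33/40]
  11 → side 5  [load 32/40]
  9 → side 1  [load 39/40]
  7 → side 4  [load 40/40]
5 tape sides opened.

5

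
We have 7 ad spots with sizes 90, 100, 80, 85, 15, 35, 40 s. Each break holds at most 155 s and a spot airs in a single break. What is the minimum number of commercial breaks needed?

4

Total = 100 + 90 + 85 + 80 + 40 + 35 + 15 = 445 s.
Lower bound: ⌈445/155⌉ = 3 commercial breaks.
Also, 4 ad spots each exceed 155/2 s, and no two of those can share a break, so at least 4 commercial breaks are needed.
A packing using 4 commercial breaks:
  break 1: 100 + 40 + 15 = 155
  break 2: 90 + 35 = 125
  break 3: 85 = 85
  break 4: 80 = 80
This matches the lower bound, so 4 is optimal.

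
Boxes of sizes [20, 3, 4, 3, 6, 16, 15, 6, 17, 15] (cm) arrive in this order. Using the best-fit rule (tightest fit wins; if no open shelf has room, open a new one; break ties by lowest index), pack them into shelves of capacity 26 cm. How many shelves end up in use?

  20 → shelf 1 (new)  [load 20/26]
  3 → shelf 1  [load 23/26]
  4 → shelf 2 (new)  [load 4/26]
  3 → shelf 1  [load 26/26]
  6 → shelf 2  [load 10/26]
  16 → shelf 2  [load 26/26]
  15 → shelf 3 (new)  [load 15/26]
  6 → shelf 3  [load 21/26]
  17 → shelf 4 (new)  [load 17/26]
  15 → shelf 5 (new)  [load 15/26]
5 shelves opened.

5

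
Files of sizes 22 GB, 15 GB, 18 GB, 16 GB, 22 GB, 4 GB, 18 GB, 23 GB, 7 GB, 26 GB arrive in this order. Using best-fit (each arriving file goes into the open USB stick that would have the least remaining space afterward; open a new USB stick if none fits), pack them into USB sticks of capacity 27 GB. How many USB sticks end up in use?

8

  22 → USB stick 1 (new)  [load 22/27]
  15 → USB stick 2 (new)  [load 15/27]
  18 → USB stick 3 (new)  [load 18/27]
  16 → USB stick 4 (new)  [load 16/27]
  22 → USB stick 5 (new)  [load 22/27]
  4 → USB stick 1  [load 26/27]
  18 → USB stick 6 (new)  [load 18/27]
  23 → USB stick 7 (new)  [load 23/27]
  7 → USB stick 3  [load 25/27]
  26 → USB stick 8 (new)  [load 26/27]
8 USB sticks opened.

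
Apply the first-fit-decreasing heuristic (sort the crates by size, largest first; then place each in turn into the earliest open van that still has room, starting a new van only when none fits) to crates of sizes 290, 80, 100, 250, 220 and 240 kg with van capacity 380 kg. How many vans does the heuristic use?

Sorted descending: 290, 250, 240, 220, 100, 80.
  290 → van 1 (new)  [load 290/380]
  250 → van 2 (new)  [load 250/380]
  240 → van 3 (new)  [load 240/380]
  220 → van 4 (new)  [load 220/380]
  100 → van 2  [load 350/380]
  80 → van 1  [load 370/380]
4 vans opened.

4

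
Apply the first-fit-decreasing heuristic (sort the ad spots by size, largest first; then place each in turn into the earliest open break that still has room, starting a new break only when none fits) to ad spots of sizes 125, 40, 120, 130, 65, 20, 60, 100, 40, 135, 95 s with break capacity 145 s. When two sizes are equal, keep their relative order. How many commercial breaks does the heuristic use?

Sorted descending: 135, 130, 125, 120, 100, 95, 65, 60, 40, 40, 20.
  135 → break 1 (new)  [load 135/145]
  130 → break 2 (new)  [load 130/145]
  125 → break 3 (new)  [load 125/145]
  120 → break 4 (new)  [load 120/145]
  100 → break 5 (new)  [load 100/145]
  95 → break 6 (new)  [load 95/145]
  65 → break 7 (new)  [load 65/145]
  60 → break 7  [load 125/145]
  40 → break 5  [load 140/145]
  40 → break 6  [load 135/145]
  20 → break 3  [load 145/145]
7 commercial breaks opened.

7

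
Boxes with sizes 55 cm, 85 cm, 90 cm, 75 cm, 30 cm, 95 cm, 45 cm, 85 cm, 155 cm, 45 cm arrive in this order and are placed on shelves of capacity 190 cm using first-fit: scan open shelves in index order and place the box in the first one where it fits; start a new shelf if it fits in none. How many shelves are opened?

5

  55 → shelf 1 (new)  [load 55/190]
  85 → shelf 1  [load 140/190]
  90 → shelf 2 (new)  [load 90/190]
  75 → shelf 2  [load 165/190]
  30 → shelf 1  [load 170/190]
  95 → shelf 3 (new)  [load 95/190]
  45 → shelf 3  [load 140/190]
  85 → shelf 4 (new)  [load 85/190]
  155 → shelf 5 (new)  [load 155/190]
  45 → shelf 3  [load 185/190]
5 shelves opened.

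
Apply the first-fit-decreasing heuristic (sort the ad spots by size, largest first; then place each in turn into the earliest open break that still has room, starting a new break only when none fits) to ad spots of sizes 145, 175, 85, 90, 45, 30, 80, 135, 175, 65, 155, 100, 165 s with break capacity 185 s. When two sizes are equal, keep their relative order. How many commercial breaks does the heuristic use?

Sorted descending: 175, 175, 165, 155, 145, 135, 100, 90, 85, 80, 65, 45, 30.
  175 → break 1 (new)  [load 175/185]
  175 → break 2 (new)  [load 175/185]
  165 → break 3 (new)  [load 165/185]
  155 → break 4 (new)  [load 155/185]
  145 → break 5 (new)  [load 145/185]
  135 → break 6 (new)  [load 135/185]
  100 → break 7 (new)  [load 100/185]
  90 → break 8 (new)  [load 90/185]
  85 → break 7  [load 185/185]
  80 → break 8  [load 170/185]
  65 → break 9 (new)  [load 65/185]
  45 → break 6  [load 180/185]
  30 → break 4  [load 185/185]
9 commercial breaks opened.

9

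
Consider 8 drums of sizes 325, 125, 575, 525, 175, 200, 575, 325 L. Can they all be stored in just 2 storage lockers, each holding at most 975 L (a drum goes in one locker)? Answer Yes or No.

No

Total = 2825 L; ⌈2825/975⌉ = 3.
At least 3 storage lockers are required, but only 2 are allowed.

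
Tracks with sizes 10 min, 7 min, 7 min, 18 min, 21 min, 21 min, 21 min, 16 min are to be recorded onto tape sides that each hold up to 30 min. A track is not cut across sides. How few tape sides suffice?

Total = 21 + 21 + 21 + 18 + 16 + 10 + 7 + 7 = 121 min.
Lower bound: ⌈121/30⌉ = 5 tape sides.
A packing using 5 tape sides:
  side 1: 21 + 7 = 28
  side 2: 21 + 7 = 28
  side 3: 21 = 21
  side 4: 18 + 10 = 28
  side 5: 16 = 16
This matches the lower bound, so 5 is optimal.

5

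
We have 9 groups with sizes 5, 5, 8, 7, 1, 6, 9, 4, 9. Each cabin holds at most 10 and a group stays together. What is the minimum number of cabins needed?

Total = 9 + 9 + 8 + 7 + 6 + 5 + 5 + 4 + 1 = 54.
Lower bound: ⌈54/10⌉ = 6 cabins.
A packing using 6 cabins:
  cabin 1: 9 + 1 = 10
  cabin 2: 9 = 9
  cabin 3: 8 = 8
  cabin 4: 7 = 7
  cabin 5: 6 + 4 = 10
  cabin 6: 5 + 5 = 10
This matches the lower bound, so 6 is optimal.

6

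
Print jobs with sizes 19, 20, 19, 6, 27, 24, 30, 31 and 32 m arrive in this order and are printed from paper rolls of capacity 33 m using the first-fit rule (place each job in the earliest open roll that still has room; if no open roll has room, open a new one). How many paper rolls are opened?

8

  19 → roll 1 (new)  [load 19/33]
  20 → roll 2 (new)  [load 20/33]
  19 → roll 3 (new)  [load 19/33]
  6 → roll 1  [load 25/33]
  27 → roll 4 (new)  [load 27/33]
  24 → roll 5 (new)  [load 24/33]
  30 → roll 6 (new)  [load 30/33]
  31 → roll 7 (new)  [load 31/33]
  32 → roll 8 (new)  [load 32/33]
8 paper rolls opened.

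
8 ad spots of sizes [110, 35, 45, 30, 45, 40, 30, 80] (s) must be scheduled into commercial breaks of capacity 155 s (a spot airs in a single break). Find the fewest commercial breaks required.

3

Total = 110 + 80 + 45 + 45 + 40 + 35 + 30 + 30 = 415 s.
Lower bound: ⌈415/155⌉ = 3 commercial breaks.
A packing using 3 commercial breaks:
  break 1: 110 + 45 = 155
  break 2: 80 + 45 + 30 = 155
  break 3: 40 + 35 + 30 = 105
This matches the lower bound, so 3 is optimal.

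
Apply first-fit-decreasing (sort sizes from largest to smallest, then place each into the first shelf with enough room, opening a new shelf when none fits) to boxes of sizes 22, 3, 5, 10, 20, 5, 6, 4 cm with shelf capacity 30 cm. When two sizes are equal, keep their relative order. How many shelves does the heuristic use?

Sorted descending: 22, 20, 10, 6, 5, 5, 4, 3.
  22 → shelf 1 (new)  [load 22/30]
  20 → shelf 2 (new)  [load 20/30]
  10 → shelf 2  [load 30/30]
  6 → shelf 1  [load 28/30]
  5 → shelf 3 (new)  [load 5/30]
  5 → shelf 3  [load 10/30]
  4 → shelf 3  [load 14/30]
  3 → shelf 3  [load 17/30]
3 shelves opened.

3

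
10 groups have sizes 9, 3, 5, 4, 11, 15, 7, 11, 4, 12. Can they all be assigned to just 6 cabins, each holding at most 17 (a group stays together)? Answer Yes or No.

Yes

A valid assignment using 6 cabins:
  cabin 1: 15 = 15
  cabin 2: 12 + 5 = 17
  cabin 3: 11 + 4 = 15
  cabin 4: 11 + 4 = 15
  cabin 5: 9 + 7 = 16
  cabin 6: 3 = 3
Every load is within 17, so 6 cabins suffice.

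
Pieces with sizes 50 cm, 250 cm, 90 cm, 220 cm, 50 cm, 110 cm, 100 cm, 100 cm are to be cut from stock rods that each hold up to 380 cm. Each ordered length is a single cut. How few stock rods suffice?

Total = 250 + 220 + 110 + 100 + 100 + 90 + 50 + 50 = 970 cm.
Lower bound: ⌈970/380⌉ = 3 stock rods.
A packing using 3 stock rods:
  stock rod 1: 250 + 110 = 360
  stock rod 2: 220 + 100 + 50 = 370
  stock rod 3: 100 + 90 + 50 = 240
This matches the lower bound, so 3 is optimal.

3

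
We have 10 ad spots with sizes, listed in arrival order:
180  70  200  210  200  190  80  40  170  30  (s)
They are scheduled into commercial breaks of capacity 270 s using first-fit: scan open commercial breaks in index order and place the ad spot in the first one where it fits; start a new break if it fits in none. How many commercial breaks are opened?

6

  180 → break 1 (new)  [load 180/270]
  70 → break 1  [load 250/270]
  200 → break 2 (new)  [load 200/270]
  210 → break 3 (new)  [load 210/270]
  200 → break 4 (new)  [load 200/270]
  190 → break 5 (new)  [load 190/270]
  80 → break 5  [load 270/270]
  40 → break 2  [load 240/270]
  170 → break 6 (new)  [load 170/270]
  30 → break 2  [load 270/270]
6 commercial breaks opened.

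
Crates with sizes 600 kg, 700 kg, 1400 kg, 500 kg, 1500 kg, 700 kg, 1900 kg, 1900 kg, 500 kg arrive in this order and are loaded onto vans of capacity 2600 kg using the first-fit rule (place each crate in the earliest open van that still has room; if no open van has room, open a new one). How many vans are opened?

5

  600 → van 1 (new)  [load 600/2600]
  700 → van 1  [load 1300/2600]
  1400 → van 2 (new)  [load 1400/2600]
  500 → van 1  [load 1800/2600]
  1500 → van 3 (new)  [load 1500/2600]
  700 → van 1  [load 2500/2600]
  1900 → van 4 (new)  [load 1900/2600]
  1900 → van 5 (new)  [load 1900/2600]
  500 → van 2  [load 1900/2600]
5 vans opened.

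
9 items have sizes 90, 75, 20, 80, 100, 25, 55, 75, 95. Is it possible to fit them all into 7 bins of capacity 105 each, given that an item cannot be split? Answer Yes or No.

A valid assignment using 7 bins:
  bin 1: 100 = 100
  bin 2: 95 = 95
  bin 3: 90 = 90
  bin 4: 80 + 25 = 105
  bin 5: 75 + 20 = 95
  bin 6: 75 = 75
  bin 7: 55 = 55
Every load is within 105, so 7 bins suffice.

Yes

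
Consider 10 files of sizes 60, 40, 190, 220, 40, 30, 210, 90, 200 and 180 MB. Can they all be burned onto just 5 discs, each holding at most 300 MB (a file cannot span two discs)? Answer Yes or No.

Yes

A valid assignment using 5 discs:
  disc 1: 220 + 60 = 280
  disc 2: 210 + 90 = 300
  disc 3: 200 + 40 + 40 = 280
  disc 4: 190 + 30 = 220
  disc 5: 180 = 180
Every load is within 300 MB, so 5 discs suffice.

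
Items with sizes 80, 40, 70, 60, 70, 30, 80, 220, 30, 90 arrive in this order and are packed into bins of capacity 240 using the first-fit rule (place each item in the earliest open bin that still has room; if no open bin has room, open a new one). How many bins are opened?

4

  80 → bin 1 (new)  [load 80/240]
  40 → bin 1  [load 120/240]
  70 → bin 1  [load 190/240]
  60 → bin 2 (new)  [load 60/240]
  70 → bin 2  [load 130/240]
  30 → bin 1  [load 220/240]
  80 → bin 2  [load 210/240]
  220 → bin 3 (new)  [load 220/240]
  30 → bin 2  [load 240/240]
  90 → bin 4 (new)  [load 90/240]
4 bins opened.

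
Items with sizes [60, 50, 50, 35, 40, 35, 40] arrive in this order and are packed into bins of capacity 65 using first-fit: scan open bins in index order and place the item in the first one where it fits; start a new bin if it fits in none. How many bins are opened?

7

  60 → bin 1 (new)  [load 60/65]
  50 → bin 2 (new)  [load 50/65]
  50 → bin 3 (new)  [load 50/65]
  35 → bin 4 (new)  [load 35/65]
  40 → bin 5 (new)  [load 40/65]
  35 → bin 6 (new)  [load 35/65]
  40 → bin 7 (new)  [load 40/65]
7 bins opened.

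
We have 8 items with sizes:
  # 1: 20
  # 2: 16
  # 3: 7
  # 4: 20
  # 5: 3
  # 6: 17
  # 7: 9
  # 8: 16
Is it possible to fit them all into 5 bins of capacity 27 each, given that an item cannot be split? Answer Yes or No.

A valid assignment using 5 bins:
  bin 1: 20 + 7 = 27
  bin 2: 20 + 3 = 23
  bin 3: 17 + 9 = 26
  bin 4: 16 = 16
  bin 5: 16 = 16
Every load is within 27, so 5 bins suffice.

Yes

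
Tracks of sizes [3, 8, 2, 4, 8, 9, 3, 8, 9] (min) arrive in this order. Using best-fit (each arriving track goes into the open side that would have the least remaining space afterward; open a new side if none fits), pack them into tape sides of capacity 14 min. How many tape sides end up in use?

  3 → side 1 (new)  [load 3/14]
  8 → side 1  [load 11/14]
  2 → side 1  [load 13/14]
  4 → side 2 (new)  [load 4/14]
  8 → side 2  [load 12/14]
  9 → side 3 (new)  [load 9/14]
  3 → side 3  [load 12/14]
  8 → side 4 (new)  [load 8/14]
  9 → side 5 (new)  [load 9/14]
5 tape sides opened.

5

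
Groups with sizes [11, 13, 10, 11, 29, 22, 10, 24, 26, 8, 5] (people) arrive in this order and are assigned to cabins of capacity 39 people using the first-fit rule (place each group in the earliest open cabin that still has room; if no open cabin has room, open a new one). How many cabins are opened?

5

  11 → cabin 1 (new)  [load 11/39]
  13 → cabin 1  [load 24/39]
  10 → cabin 1  [load 34/39]
  11 → cabin 2 (new)  [load 11/39]
  29 → cabin 3 (new)  [load 29/39]
  22 → cabin 2  [load 33/39]
  10 → cabin 3  [load 39/39]
  24 → cabin 4 (new)  [load 24/39]
  26 → cabin 5 (new)  [load 26/39]
  8 → cabin 4  [load 32/39]
  5 → cabin 1  [load 39/39]
5 cabins opened.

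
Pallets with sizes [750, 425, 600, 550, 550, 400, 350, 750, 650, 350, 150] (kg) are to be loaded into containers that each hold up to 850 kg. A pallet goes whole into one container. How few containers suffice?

8

Total = 750 + 750 + 650 + 600 + 550 + 550 + 425 + 400 + 350 + 350 + 150 = 5525 kg.
Lower bound: ⌈5525/850⌉ = 7 containers.
A packing using 8 containers:
  container 1: 750 = 750
  container 2: 750 = 750
  container 3: 650 + 150 = 800
  container 4: 600 = 600
  container 5: 550 = 550
  container 6: 550 = 550
  container 7: 425 + 400 = 825
  container 8: 350 + 350 = 700
No arrangement into 7 containers stays within capacity, so 8 is optimal.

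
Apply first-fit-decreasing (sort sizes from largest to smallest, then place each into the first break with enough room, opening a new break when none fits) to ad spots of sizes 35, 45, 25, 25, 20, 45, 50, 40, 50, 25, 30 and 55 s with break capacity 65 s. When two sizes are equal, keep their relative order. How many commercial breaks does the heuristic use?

Sorted descending: 55, 50, 50, 45, 45, 40, 35, 30, 25, 25, 25, 20.
  55 → break 1 (new)  [load 55/65]
  50 → break 2 (new)  [load 50/65]
  50 → break 3 (new)  [load 50/65]
  45 → break 4 (new)  [load 45/65]
  45 → break 5 (new)  [load 45/65]
  40 → break 6 (new)  [load 40/65]
  35 → break 7 (new)  [load 35/65]
  30 → break 7  [load 65/65]
  25 → break 6  [load 65/65]
  25 → break 8 (new)  [load 25/65]
  25 → break 8  [load 50/65]
  20 → break 4  [load 65/65]
8 commercial breaks opened.

8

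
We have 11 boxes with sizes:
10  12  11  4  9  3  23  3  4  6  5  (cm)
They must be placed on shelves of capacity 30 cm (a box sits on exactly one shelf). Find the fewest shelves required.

3

Total = 23 + 12 + 11 + 10 + 9 + 6 + 5 + 4 + 4 + 3 + 3 = 90 cm.
Lower bound: ⌈90/30⌉ = 3 shelves.
A packing using 3 shelves:
  shelf 1: 23 + 4 + 3 = 30
  shelf 2: 12 + 11 + 4 + 3 = 30
  shelf 3: 10 + 9 + 6 + 5 = 30
This matches the lower bound, so 3 is optimal.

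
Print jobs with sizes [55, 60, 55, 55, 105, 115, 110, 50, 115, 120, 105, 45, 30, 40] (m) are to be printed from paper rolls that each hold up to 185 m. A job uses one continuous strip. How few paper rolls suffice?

7

Total = 120 + 115 + 115 + 110 + 105 + 105 + 60 + 55 + 55 + 55 + 50 + 45 + 40 + 30 = 1060 m.
Lower bound: ⌈1060/185⌉ = 6 paper rolls.
A packing using 7 paper rolls:
  roll 1: 120 + 60 = 180
  roll 2: 115 + 55 = 170
  roll 3: 115 + 55 = 170
  roll 4: 110 + 55 = 165
  roll 5: 105 + 50 + 30 = 185
  roll 6: 105 + 45 = 150
  roll 7: 40 = 40
No arrangement into 6 paper rolls stays within capacity, so 7 is optimal.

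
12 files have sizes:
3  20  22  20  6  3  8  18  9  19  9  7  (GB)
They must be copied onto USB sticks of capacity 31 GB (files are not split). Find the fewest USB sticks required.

Total = 22 + 20 + 20 + 19 + 18 + 9 + 9 + 8 + 7 + 6 + 3 + 3 = 144 GB.
Lower bound: ⌈144/31⌉ = 5 USB sticks.
A packing using 5 USB sticks:
  USB stick 1: 22 + 9 = 31
  USB stick 2: 20 + 9 = 29
  USB stick 3: 20 + 8 + 3 = 31
  USB stick 4: 19 + 7 + 3 = 29
  USB stick 5: 18 + 6 = 24
This matches the lower bound, so 5 is optimal.

5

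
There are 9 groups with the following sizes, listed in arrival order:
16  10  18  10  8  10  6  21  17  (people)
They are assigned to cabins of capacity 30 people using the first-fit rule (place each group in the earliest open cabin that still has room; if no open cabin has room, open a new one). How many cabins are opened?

5

  16 → cabin 1 (new)  [load 16/30]
  10 → cabin 1  [load 26/30]
  18 → cabin 2 (new)  [load 18/30]
  10 → cabin 2  [load 28/30]
  8 → cabin 3 (new)  [load 8/30]
  10 → cabin 3  [load 18/30]
  6 → cabin 3  [load 24/30]
  21 → cabin 4 (new)  [load 21/30]
  17 → cabin 5 (new)  [load 17/30]
5 cabins opened.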